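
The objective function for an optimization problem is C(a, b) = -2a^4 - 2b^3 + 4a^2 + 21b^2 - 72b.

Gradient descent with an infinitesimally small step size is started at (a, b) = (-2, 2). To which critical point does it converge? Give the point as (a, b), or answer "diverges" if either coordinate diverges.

C is separable, so gradient descent decouples: a follows -∂C/∂a, b follows -∂C/∂b.
∂C/∂a = -8a(a - 1)(a + 1); at a=-2 this is 48, so a decreases.
∂C/∂b = -6(b - 4)(b - 3); at b=2 this is -12, so b increases.
The a-coordinate has no critical point in that direction and runs off to infinity.

diverges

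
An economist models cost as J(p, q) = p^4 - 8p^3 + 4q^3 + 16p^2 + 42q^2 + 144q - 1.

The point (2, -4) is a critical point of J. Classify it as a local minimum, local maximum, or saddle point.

The mixed partial ∂²J/∂p∂q is 0, so the Hessian at any point is diag(J_pp, J_qq) = diag(4(3p^2 - 12p + 8), 12(2q + 7)).
At (2, -4): H = diag(-16, -12).
Both eigenvalues are negative, so H is negative definite: a local maximum.

local maximum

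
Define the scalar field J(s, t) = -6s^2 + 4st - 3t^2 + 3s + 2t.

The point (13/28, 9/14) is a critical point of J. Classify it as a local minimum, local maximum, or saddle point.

local maximum

The Hessian of J is constant: H = [[-12, 4], [4, -6]].
det(H) = (-12)·(-6) − 4² = 56.
det(H) > 0 and tr(H) = -18 < 0, so H is negative definite and the point is a local maximum.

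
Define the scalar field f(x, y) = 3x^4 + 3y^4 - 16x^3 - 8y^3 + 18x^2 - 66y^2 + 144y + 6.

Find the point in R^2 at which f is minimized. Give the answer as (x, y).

f(x,y) separates as P(x) + Q(y) + 6, so its minimum is min P + min Q + 6.
P'(x) = 12x(x - 3)(x - 1) vanishes at x ∈ {0, 1, 3}; Q'(y) = 12(y - 4)(y - 1)(y + 3) vanishes at y ∈ {-3, 1, 4}.
Local minima of P (where P''>0): P(0)=0, P(3)=-27. Local minima of Q: Q(-3)=-567, Q(4)=-224.
So the global minimum of f is P(3) + Q(-3) + 6 = -27 − 567 + 6 = -588, attained at (3, -3).

(3, -3)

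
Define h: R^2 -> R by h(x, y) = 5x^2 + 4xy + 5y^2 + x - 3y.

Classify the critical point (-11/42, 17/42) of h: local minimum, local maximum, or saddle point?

The Hessian of h is constant: H = [[10, 4], [4, 10]].
det(H) = 10·10 − 4² = 84.
det(H) > 0 and tr(H) = 20 > 0, so H is positive definite and the point is a local minimum.

local minimum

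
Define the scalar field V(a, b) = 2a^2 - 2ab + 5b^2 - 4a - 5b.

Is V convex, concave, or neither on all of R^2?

V is quadratic, so its Hessian is the constant matrix H = [[4, -2], [-2, 10]].
det(H) = 36, tr(H) = 14.
det(H) > 0 and tr(H) > 0, so H is positive definite everywhere: convex.

convex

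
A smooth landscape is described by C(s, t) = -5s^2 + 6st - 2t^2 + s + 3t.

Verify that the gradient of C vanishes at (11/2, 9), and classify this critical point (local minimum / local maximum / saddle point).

local maximum

∇C = (-10s + 6t + 1, 6s - 4t + 3); substituting (11/2, 9) gives ∇C = (0, 0), so (11/2, 9) is indeed a critical point.
The Hessian of C is constant: H = [[-10, 6], [6, -4]].
det(H) = (-10)·(-4) − 6² = 4.
det(H) > 0 and tr(H) = -14 < 0, so H is negative definite and the point is a local maximum.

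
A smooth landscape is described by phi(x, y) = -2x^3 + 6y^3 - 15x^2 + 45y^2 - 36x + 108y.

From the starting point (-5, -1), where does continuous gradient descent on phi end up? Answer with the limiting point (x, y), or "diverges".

(-3, -2)

phi is separable, so gradient descent decouples: x follows -∂phi/∂x, y follows -∂phi/∂y.
∂phi/∂x = -6(x + 2)(x + 3); at x=-5 this is -36, so x increases.
∂phi/∂y = 18(y + 2)(y + 3); at y=-1 this is 36, so y decreases.
x converges to its nearest critical value -3 (a local min of the x-part); y converges to -2. The iterate converges to (-3, -2).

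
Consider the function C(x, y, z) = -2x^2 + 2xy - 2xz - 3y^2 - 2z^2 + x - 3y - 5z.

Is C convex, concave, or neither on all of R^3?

concave

C is quadratic, so its Hessian is the constant matrix H = [[-4, 2, -2], [2, -6, 0], [-2, 0, -4]].
Leading principal minors: -4, 20, -56.
Signs alternate −, +, − ⇒ H ≺ 0 ⇒ concave.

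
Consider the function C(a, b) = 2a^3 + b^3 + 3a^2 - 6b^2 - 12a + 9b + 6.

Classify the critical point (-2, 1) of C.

local maximum

The mixed partial ∂²C/∂a∂b is 0, so the Hessian at any point is diag(C_aa, C_bb) = diag(6(2a + 1), 6(b - 2)).
At (-2, 1): H = diag(-18, -6).
Both eigenvalues are negative, so H is negative definite: a local maximum.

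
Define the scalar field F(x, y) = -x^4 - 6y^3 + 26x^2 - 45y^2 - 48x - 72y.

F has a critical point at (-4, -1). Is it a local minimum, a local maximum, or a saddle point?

local maximum

The mixed partial ∂²F/∂x∂y is 0, so the Hessian at any point is diag(F_xx, F_yy) = diag(4(-3x^2 + 13), -18(2y + 5)).
At (-4, -1): H = diag(-140, -54).
Both eigenvalues are negative, so H is negative definite: a local maximum.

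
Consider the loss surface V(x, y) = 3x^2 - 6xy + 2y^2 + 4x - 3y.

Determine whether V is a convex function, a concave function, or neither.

neither

V is quadratic, so its Hessian is the constant matrix H = [[6, -6], [-6, 4]].
det(H) = -12, tr(H) = 10.
det(H) < 0, so H is indefinite: neither convex nor concave.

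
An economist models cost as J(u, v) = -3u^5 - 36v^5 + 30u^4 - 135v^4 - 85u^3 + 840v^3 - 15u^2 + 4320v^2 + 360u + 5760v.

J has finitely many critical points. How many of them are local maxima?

4

J separates as a function of u plus a function of v, so ∇J=0 decouples.
∂J/∂u = -15(u - 4)(u - 3)(u - 2)(u + 1) = 0 at u ∈ {-1, 2, 3, 4}; ∂J/∂v = -180(v - 4)(v + 1)(v + 2)(v + 4) = 0 at v ∈ {-4, -2, -1, 4}.
The Hessian is diagonal: diag(J_uu, J_vv). Second derivatives: J_uu(-1)=900, J_uu(2)=-90, J_uu(3)=60, J_uu(4)=-150; J_vv(-4)=8640, J_vv(-2)=-2160, J_vv(-1)=2700, J_vv(4)=-43200.
Local maxima occur where both diagonal entries negative: (2, -2), (2, 4), (4, -2), (4, 4). Count: 4.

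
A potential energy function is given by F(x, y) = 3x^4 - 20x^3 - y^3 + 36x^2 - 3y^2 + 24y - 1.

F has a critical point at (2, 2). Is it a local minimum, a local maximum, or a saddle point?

The mixed partial ∂²F/∂x∂y is 0, so the Hessian at any point is diag(F_xx, F_yy) = diag(12(3x^2 - 10x + 6), -6(y + 1)).
At (2, 2): H = diag(-24, -18).
Both eigenvalues are negative, so H is negative definite: a local maximum.

local maximum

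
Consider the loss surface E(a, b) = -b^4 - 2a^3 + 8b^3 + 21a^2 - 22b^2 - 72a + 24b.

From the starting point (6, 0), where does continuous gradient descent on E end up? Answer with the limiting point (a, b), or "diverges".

E is separable, so gradient descent decouples: a follows -∂E/∂a, b follows -∂E/∂b.
∂E/∂a = -6(a - 4)(a - 3); at a=6 this is -36, so a increases.
∂E/∂b = -4(b - 3)(b - 2)(b - 1); at b=0 this is 24, so b decreases.
The a-coordinate has no critical point in that direction and runs off to infinity.

diverges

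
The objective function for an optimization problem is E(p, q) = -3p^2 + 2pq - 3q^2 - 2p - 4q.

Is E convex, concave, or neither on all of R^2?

E is quadratic, so its Hessian is the constant matrix H = [[-6, 2], [2, -6]].
det(H) = 32, tr(H) = -12.
det(H) > 0 and tr(H) < 0, so H is negative definite everywhere: concave.

concave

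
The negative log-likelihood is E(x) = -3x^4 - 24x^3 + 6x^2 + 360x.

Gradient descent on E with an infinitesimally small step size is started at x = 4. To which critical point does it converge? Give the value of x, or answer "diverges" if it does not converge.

E'(x) = -12(x - 2)(x + 3)(x + 5), so E'(4) = -1512.
Gradient descent moves in the -E' direction, i.e. x is increasing.
There is no critical point above x=4, and E' keeps the same sign, so the iterate runs off to +∞.

diverges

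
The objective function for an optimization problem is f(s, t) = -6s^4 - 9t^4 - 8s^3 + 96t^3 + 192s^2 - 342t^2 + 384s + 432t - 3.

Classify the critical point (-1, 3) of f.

local minimum

The mixed partial ∂²f/∂s∂t is 0, so the Hessian at any point is diag(f_ss, f_tt) = diag(24(-3s^2 - 2s + 16), 36(-3t^2 + 16t - 19)).
At (-1, 3): H = diag(360, 72).
Both eigenvalues are positive, so H is positive definite: a local minimum.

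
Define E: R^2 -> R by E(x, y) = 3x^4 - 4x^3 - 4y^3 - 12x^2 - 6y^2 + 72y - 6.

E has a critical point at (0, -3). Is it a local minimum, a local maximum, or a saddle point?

saddle point

The mixed partial ∂²E/∂x∂y is 0, so the Hessian at any point is diag(E_xx, E_yy) = diag(12(3x^2 - 2x - 2), -12(2y + 1)).
At (0, -3): H = diag(-24, 60).
The eigenvalues have opposite signs, so H is indefinite: a saddle point.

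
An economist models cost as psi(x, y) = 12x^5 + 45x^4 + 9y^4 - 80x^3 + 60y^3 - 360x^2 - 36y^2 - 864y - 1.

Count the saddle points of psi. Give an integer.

psi separates as a function of x plus a function of y, so ∇psi=0 decouples.
∂psi/∂x = 60x(x - 2)(x + 2)(x + 3) = 0 at x ∈ {-3, -2, 0, 2}; ∂psi/∂y = 36(y - 2)(y + 3)(y + 4) = 0 at y ∈ {-4, -3, 2}.
The Hessian is diagonal: diag(psi_xx, psi_yy). Second derivatives: psi_xx(-3)=-900, psi_xx(-2)=480, psi_xx(0)=-720, psi_xx(2)=2400; psi_yy(-4)=216, psi_yy(-3)=-180, psi_yy(2)=1080.
Saddle points occur where the two diagonal entries have opposite signs: (-3, -4), (-3, 2), (-2, -3), (0, -4), (0, 2), (2, -3). Count: 6.

6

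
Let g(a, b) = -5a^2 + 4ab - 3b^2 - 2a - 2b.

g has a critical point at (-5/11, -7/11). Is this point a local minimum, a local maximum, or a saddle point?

The Hessian of g is constant: H = [[-10, 4], [4, -6]].
det(H) = (-10)·(-6) − 4² = 44.
det(H) > 0 and tr(H) = -16 < 0, so H is negative definite and the point is a local maximum.

local maximum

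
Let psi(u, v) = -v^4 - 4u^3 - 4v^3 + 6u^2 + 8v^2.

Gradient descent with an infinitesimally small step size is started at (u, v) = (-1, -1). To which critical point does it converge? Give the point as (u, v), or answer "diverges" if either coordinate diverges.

(0, 0)

psi is separable, so gradient descent decouples: u follows -∂psi/∂u, v follows -∂psi/∂v.
∂psi/∂u = -12u(u - 1); at u=-1 this is -24, so u increases.
∂psi/∂v = -4v(v - 1)(v + 4); at v=-1 this is -24, so v increases.
u converges to its nearest critical value 0 (a local min of the u-part); v converges to 0. The iterate converges to (0, 0).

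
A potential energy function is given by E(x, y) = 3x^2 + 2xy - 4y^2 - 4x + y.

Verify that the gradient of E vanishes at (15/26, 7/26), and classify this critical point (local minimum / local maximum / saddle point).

∇E = (6x + 2y - 4, 2x - 8y + 1); substituting (15/26, 7/26) gives ∇E = (0, 0), so (15/26, 7/26) is indeed a critical point.
The Hessian of E is constant: H = [[6, 2], [2, -8]].
det(H) = 6·(-8) − 2² = -52.
Since det(H) < 0, H is indefinite and the critical point is a saddle point.

saddle point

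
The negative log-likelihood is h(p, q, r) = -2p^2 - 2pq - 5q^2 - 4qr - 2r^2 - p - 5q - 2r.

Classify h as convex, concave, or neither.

h is quadratic, so its Hessian is the constant matrix H = [[-4, -2, 0], [-2, -10, -4], [0, -4, -4]].
Leading principal minors: -4, 36, -80.
Signs alternate −, +, − ⇒ H ≺ 0 ⇒ concave.

concave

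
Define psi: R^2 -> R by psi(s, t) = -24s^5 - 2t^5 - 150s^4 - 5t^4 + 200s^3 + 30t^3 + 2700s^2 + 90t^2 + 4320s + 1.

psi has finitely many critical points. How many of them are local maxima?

psi separates as a function of s plus a function of t, so ∇psi=0 decouples.
∂psi/∂s = -120(s - 3)(s + 1)(s + 3)(s + 4) = 0 at s ∈ {-4, -3, -1, 3}; ∂psi/∂t = -10t(t - 3)(t + 2)(t + 3) = 0 at t ∈ {-3, -2, 0, 3}.
The Hessian is diagonal: diag(psi_ss, psi_tt). Second derivatives: psi_ss(-4)=2520, psi_ss(-3)=-1440, psi_ss(-1)=2880, psi_ss(3)=-20160; psi_tt(-3)=180, psi_tt(-2)=-100, psi_tt(0)=180, psi_tt(3)=-900.
Local maxima occur where both diagonal entries negative: (-3, -2), (-3, 3), (3, -2), (3, 3). Count: 4.

4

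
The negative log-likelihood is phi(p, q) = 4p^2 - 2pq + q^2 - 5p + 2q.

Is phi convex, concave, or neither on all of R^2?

convex

phi is quadratic, so its Hessian is the constant matrix H = [[8, -2], [-2, 2]].
det(H) = 12, tr(H) = 10.
det(H) > 0 and tr(H) > 0, so H is positive definite everywhere: convex.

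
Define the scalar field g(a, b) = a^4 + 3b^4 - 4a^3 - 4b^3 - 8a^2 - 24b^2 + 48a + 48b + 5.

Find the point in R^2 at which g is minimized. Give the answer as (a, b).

(-2, -2)

g(a,b) separates as P(a) + Q(b) + 5, so its minimum is min P + min Q + 5.
P'(a) = 4(a - 3)(a - 2)(a + 2) vanishes at a ∈ {-2, 2, 3}; Q'(b) = 12(b - 2)(b - 1)(b + 2) vanishes at b ∈ {-2, 1, 2}.
Local minima of P (where P''>0): P(-2)=-80, P(3)=45. Local minima of Q: Q(-2)=-112, Q(2)=16.
So the global minimum of g is P(-2) + Q(-2) + 5 = -80 − 112 + 5 = -187, attained at (-2, -2).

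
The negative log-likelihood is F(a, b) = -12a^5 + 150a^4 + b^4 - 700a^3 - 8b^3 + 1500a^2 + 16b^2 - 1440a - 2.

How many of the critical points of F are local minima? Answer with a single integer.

F separates as a function of a plus a function of b, so ∇F=0 decouples.
∂F/∂a = -60(a - 4)(a - 3)(a - 2)(a - 1) = 0 at a ∈ {1, 2, 3, 4}; ∂F/∂b = 4b(b - 4)(b - 2) = 0 at b ∈ {0, 2, 4}.
The Hessian is diagonal: diag(F_aa, F_bb). Second derivatives: F_aa(1)=360, F_aa(2)=-120, F_aa(3)=120, F_aa(4)=-360; F_bb(0)=32, F_bb(2)=-16, F_bb(4)=32.
Local minima occur where both diagonal entries positive: (1, 0), (1, 4), (3, 0), (3, 4). Count: 4.

4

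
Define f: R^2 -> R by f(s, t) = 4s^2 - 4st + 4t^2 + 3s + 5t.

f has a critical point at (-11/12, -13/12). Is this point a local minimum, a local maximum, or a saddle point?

The Hessian of f is constant: H = [[8, -4], [-4, 8]].
det(H) = 8·8 − (-4)² = 48.
det(H) > 0 and tr(H) = 16 > 0, so H is positive definite and the point is a local minimum.

local minimum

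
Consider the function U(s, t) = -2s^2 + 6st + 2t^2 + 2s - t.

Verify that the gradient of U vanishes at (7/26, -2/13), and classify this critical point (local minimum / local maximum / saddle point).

∇U = (-4s + 6t + 2, 6s + 4t - 1); substituting (7/26, -2/13) gives ∇U = (0, 0), so (7/26, -2/13) is indeed a critical point.
The Hessian of U is constant: H = [[-4, 6], [6, 4]].
det(H) = (-4)·4 − 6² = -52.
Since det(H) < 0, H is indefinite and the critical point is a saddle point.

saddle point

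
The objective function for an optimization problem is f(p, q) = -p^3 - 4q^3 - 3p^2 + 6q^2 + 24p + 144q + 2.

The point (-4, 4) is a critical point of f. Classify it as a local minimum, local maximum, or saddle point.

saddle point

The mixed partial ∂²f/∂p∂q is 0, so the Hessian at any point is diag(f_pp, f_qq) = diag(-6(p + 1), 12(-2q + 1)).
At (-4, 4): H = diag(18, -84).
The eigenvalues have opposite signs, so H is indefinite: a saddle point.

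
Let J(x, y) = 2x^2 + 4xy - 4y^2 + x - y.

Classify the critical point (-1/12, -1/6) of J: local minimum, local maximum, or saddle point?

saddle point

The Hessian of J is constant: H = [[4, 4], [4, -8]].
det(H) = 4·(-8) − 4² = -48.
Since det(H) < 0, H is indefinite and the critical point is a saddle point.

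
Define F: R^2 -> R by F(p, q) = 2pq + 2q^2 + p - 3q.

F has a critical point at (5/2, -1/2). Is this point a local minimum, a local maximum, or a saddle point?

The Hessian of F is constant: H = [[0, 2], [2, 4]].
det(H) = 0·4 − 2² = -4.
Since det(H) < 0, H is indefinite and the critical point is a saddle point.

saddle point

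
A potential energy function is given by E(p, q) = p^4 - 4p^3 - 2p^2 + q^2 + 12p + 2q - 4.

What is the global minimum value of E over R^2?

-14

E(p,q) separates as A(p) + B(q) − 4, so its minimum is min A + min B − 4.
A'(p) = 4(p - 3)(p - 1)(p + 1) vanishes at p ∈ {-1, 1, 3}; B'(q) = 2q + 2 vanishes at q ∈ {-1}.
Local minima of A (where A''>0): A(-1)=-9, A(3)=-9. Local minima of B: B(-1)=-1.
So the global minimum of E is A(-1) + B(-1) − 4 = -9 − 1 − 4 = -14, attained at (-1, -1).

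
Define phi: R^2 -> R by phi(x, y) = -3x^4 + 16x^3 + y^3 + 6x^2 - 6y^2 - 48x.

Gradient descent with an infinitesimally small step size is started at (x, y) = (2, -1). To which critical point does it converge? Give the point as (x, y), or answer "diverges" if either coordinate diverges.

diverges

phi is separable, so gradient descent decouples: x follows -∂phi/∂x, y follows -∂phi/∂y.
∂phi/∂x = -12(x - 4)(x - 1)(x + 1); at x=2 this is 72, so x decreases.
∂phi/∂y = 3y(y - 4); at y=-1 this is 15, so y decreases.
The y-coordinate has no critical point in that direction and runs off to infinity.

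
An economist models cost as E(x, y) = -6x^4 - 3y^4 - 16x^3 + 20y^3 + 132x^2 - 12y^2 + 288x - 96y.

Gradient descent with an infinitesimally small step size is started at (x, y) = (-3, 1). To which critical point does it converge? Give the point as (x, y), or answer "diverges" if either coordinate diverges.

E is separable, so gradient descent decouples: x follows -∂E/∂x, y follows -∂E/∂y.
∂E/∂x = -24(x - 3)(x + 1)(x + 4); at x=-3 this is -288, so x increases.
∂E/∂y = -12(y - 4)(y - 2)(y + 1); at y=1 this is -72, so y increases.
x converges to its nearest critical value -1 (a local min of the x-part); y converges to 2. The iterate converges to (-1, 2).

(-1, 2)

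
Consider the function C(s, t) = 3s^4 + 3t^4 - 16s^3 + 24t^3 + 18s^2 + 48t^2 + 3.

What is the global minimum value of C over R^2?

C(s,t) separates as P(s) + Q(t) + 3, so its minimum is min P + min Q + 3.
P'(s) = 12s(s - 3)(s - 1) vanishes at s ∈ {0, 1, 3}; Q'(t) = 12t(t + 2)(t + 4) vanishes at t ∈ {-4, -2, 0}.
Local minima of P (where P''>0): P(0)=0, P(3)=-27. Local minima of Q: Q(-4)=0, Q(0)=0.
So the global minimum of C is P(3) + Q(-4) + 3 = -27 + 0 + 3 = -24, attained at (3, -4).

-24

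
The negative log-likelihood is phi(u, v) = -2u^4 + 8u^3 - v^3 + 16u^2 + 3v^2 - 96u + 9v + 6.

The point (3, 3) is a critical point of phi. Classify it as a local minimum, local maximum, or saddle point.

local maximum

The mixed partial ∂²phi/∂u∂v is 0, so the Hessian at any point is diag(phi_uu, phi_vv) = diag(8(-3u^2 + 6u + 4), 6(-v + 1)).
At (3, 3): H = diag(-40, -12).
Both eigenvalues are negative, so H is negative definite: a local maximum.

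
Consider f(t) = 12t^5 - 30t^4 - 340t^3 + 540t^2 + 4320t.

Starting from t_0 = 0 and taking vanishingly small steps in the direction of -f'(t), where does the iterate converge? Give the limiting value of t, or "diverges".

-2

f'(t) = 60(t - 4)(t - 3)(t + 2)(t + 3), so f'(0) = 4320.
Gradient descent moves in the -f' direction, i.e. t is decreasing.
The nearest critical point in that direction is t = -2, where f'' = 1800 > 0 (a local minimum). The iterate converges there.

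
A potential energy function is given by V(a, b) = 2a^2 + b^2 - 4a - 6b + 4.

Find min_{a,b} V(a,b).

V(a,b) separates as P(a) + Q(b) + 4, so its minimum is min P + min Q + 4.
P'(a) = 4a - 4 vanishes at a ∈ {1}; Q'(b) = 2b - 6 vanishes at b ∈ {3}.
Local minima of P (where P''>0): P(1)=-2. Local minima of Q: Q(3)=-9.
So the global minimum of V is P(1) + Q(3) + 4 = -2 − 9 + 4 = -7, attained at (1, 3).

-7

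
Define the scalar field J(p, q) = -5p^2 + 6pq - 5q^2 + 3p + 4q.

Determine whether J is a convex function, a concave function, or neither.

concave

J is quadratic, so its Hessian is the constant matrix H = [[-10, 6], [6, -10]].
det(H) = 64, tr(H) = -20.
det(H) > 0 and tr(H) < 0, so H is negative definite everywhere: concave.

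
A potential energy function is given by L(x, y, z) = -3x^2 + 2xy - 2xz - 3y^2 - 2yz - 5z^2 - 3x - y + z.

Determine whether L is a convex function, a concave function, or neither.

L is quadratic, so its Hessian is the constant matrix H = [[-6, 2, -2], [2, -6, -2], [-2, -2, -10]].
Leading principal minors: -6, 32, -256.
Signs alternate −, +, − ⇒ H ≺ 0 ⇒ concave.

concave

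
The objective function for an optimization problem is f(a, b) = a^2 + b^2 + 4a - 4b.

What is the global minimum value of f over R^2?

-8

f(a,b) separates as P(a) + Q(b), so its minimum is min P + min Q.
P'(a) = 2a + 4 vanishes at a ∈ {-2}; Q'(b) = 2b - 4 vanishes at b ∈ {2}.
Local minima of P (where P''>0): P(-2)=-4. Local minima of Q: Q(2)=-4.
So the global minimum of f is P(-2) + Q(2) = -4 − 4 = -8, attained at (-2, 2).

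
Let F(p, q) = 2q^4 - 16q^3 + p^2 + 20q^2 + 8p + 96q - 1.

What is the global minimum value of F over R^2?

F(p,q) separates as A(p) + B(q) − 1, so its minimum is min A + min B − 1.
A'(p) = 2p + 8 vanishes at p ∈ {-4}; B'(q) = 8(q - 4)(q - 3)(q + 1) vanishes at q ∈ {-1, 3, 4}.
Local minima of A (where A''>0): A(-4)=-16. Local minima of B: B(-1)=-58, B(4)=192.
So the global minimum of F is A(-4) + B(-1) − 1 = -16 − 58 − 1 = -75, attained at (-4, -1).

-75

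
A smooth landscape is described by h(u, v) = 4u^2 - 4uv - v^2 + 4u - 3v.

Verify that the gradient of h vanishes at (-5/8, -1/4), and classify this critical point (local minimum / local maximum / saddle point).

saddle point

∇h = (8u - 4v + 4, -4u - 2v - 3); substituting (-5/8, -1/4) gives ∇h = (0, 0), so (-5/8, -1/4) is indeed a critical point.
The Hessian of h is constant: H = [[8, -4], [-4, -2]].
det(H) = 8·(-2) − (-4)² = -32.
Since det(H) < 0, H is indefinite and the critical point is a saddle point.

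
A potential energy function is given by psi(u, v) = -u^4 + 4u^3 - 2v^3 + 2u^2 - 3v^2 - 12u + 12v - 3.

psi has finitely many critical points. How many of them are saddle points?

3

psi separates as a function of u plus a function of v, so ∇psi=0 decouples.
∂psi/∂u = -4(u - 3)(u - 1)(u + 1) = 0 at u ∈ {-1, 1, 3}; ∂psi/∂v = -6(v - 1)(v + 2) = 0 at v ∈ {-2, 1}.
The Hessian is diagonal: diag(psi_uu, psi_vv). Second derivatives: psi_uu(-1)=-32, psi_uu(1)=16, psi_uu(3)=-32; psi_vv(-2)=18, psi_vv(1)=-18.
Saddle points occur where the two diagonal entries have opposite signs: (-1, -2), (1, 1), (3, -2). Count: 3.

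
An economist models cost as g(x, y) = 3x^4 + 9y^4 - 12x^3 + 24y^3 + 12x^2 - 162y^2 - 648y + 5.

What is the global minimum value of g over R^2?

-2020

g(x,y) separates as P(x) + Q(y) + 5, so its minimum is min P + min Q + 5.
P'(x) = 12x(x - 2)(x - 1) vanishes at x ∈ {0, 1, 2}; Q'(y) = 36(y - 3)(y + 2)(y + 3) vanishes at y ∈ {-3, -2, 3}.
Local minima of P (where P''>0): P(0)=0, P(2)=0. Local minima of Q: Q(-3)=567, Q(3)=-2025.
So the global minimum of g is P(0) + Q(3) + 5 = 0 − 2025 + 5 = -2020, attained at (0, 3).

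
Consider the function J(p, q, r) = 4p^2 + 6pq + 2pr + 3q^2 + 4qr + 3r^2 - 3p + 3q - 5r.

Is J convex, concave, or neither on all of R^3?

convex

J is quadratic, so its Hessian is the constant matrix H = [[8, 6, 2], [6, 6, 4], [2, 4, 6]].
Leading principal minors: 8, 12, 16.
All positive ⇒ H ≻ 0 ⇒ convex.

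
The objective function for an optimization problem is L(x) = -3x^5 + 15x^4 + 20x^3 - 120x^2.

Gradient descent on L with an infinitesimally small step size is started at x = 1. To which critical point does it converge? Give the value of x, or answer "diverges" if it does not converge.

2

L'(x) = -15x(x - 4)(x - 2)(x + 2), so L'(1) = -135.
Gradient descent moves in the -L' direction, i.e. x is increasing.
The nearest critical point in that direction is x = 2, where L'' = 240 > 0 (a local minimum). The iterate converges there.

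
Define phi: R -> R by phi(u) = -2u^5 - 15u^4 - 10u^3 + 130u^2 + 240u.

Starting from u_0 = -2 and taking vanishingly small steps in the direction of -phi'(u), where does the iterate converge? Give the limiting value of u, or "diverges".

-1

phi'(u) = -10(u - 2)(u + 1)(u + 3)(u + 4), so phi'(-2) = -80.
Gradient descent moves in the -phi' direction, i.e. u is increasing.
The nearest critical point in that direction is u = -1, where phi'' = 180 > 0 (a local minimum). The iterate converges there.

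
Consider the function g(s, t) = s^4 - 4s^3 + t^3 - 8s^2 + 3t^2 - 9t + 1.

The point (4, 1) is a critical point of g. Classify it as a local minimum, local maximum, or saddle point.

local minimum

The mixed partial ∂²g/∂s∂t is 0, so the Hessian at any point is diag(g_ss, g_tt) = diag(4(3s^2 - 6s - 4), 6(t + 1)).
At (4, 1): H = diag(80, 12).
Both eigenvalues are positive, so H is positive definite: a local minimum.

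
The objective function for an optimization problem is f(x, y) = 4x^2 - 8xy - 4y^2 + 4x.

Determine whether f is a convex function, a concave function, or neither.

neither

f is quadratic, so its Hessian is the constant matrix H = [[8, -8], [-8, -8]].
det(H) = -128, tr(H) = 0.
det(H) < 0, so H is indefinite: neither convex nor concave.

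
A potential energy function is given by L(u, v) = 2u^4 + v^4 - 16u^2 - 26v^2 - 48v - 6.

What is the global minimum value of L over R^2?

L(u,v) separates as P(u) + Q(v) − 6, so its minimum is min P + min Q − 6.
P'(u) = 8u(u - 2)(u + 2) vanishes at u ∈ {-2, 0, 2}; Q'(v) = 4(v - 4)(v + 1)(v + 3) vanishes at v ∈ {-3, -1, 4}.
Local minima of P (where P''>0): P(-2)=-32, P(2)=-32. Local minima of Q: Q(-3)=-9, Q(4)=-352.
So the global minimum of L is P(-2) + Q(4) − 6 = -32 − 352 − 6 = -390, attained at (-2, 4).

-390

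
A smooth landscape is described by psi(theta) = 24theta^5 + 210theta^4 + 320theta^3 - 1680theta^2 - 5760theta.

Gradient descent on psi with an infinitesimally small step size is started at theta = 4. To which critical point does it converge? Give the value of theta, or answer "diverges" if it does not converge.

2

psi'(theta) = 120(theta - 2)(theta + 2)(theta + 3)(theta + 4), so psi'(4) = 80640.
Gradient descent moves in the -psi' direction, i.e. theta is decreasing.
The nearest critical point in that direction is theta = 2, where psi'' = 14400 > 0 (a local minimum). The iterate converges there.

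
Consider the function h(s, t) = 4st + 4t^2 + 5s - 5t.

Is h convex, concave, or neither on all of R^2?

neither

h is quadratic, so its Hessian is the constant matrix H = [[0, 4], [4, 8]].
det(H) = -16, tr(H) = 8.
det(H) < 0, so H is indefinite: neither convex nor concave.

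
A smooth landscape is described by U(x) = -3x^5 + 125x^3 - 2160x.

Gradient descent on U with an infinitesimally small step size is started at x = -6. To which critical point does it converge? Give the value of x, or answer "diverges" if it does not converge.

U'(x) = -15(x - 4)(x - 3)(x + 3)(x + 4), so U'(-6) = -8100.
Gradient descent moves in the -U' direction, i.e. x is increasing.
The nearest critical point in that direction is x = -4, where U'' = 840 > 0 (a local minimum). The iterate converges there.

-4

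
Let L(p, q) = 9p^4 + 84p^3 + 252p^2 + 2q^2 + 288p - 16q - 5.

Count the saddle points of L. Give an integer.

1

L separates as a function of p plus a function of q, so ∇L=0 decouples.
∂L/∂p = 36(p + 1)(p + 2)(p + 4) = 0 at p ∈ {-4, -2, -1}; ∂L/∂q = 4(q - 4) = 0 at q ∈ {4}.
The Hessian is diagonal: diag(L_pp, L_qq). Second derivatives: L_pp(-4)=216, L_pp(-2)=-72, L_pp(-1)=108; L_qq(4)=4.
Saddle points occur where the two diagonal entries have opposite signs: (-2, 4). Count: 1.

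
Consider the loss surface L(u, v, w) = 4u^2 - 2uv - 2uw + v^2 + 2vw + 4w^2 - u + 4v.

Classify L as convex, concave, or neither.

convex

L is quadratic, so its Hessian is the constant matrix H = [[8, -2, -2], [-2, 2, 2], [-2, 2, 8]].
Leading principal minors: 8, 12, 72.
All positive ⇒ H ≻ 0 ⇒ convex.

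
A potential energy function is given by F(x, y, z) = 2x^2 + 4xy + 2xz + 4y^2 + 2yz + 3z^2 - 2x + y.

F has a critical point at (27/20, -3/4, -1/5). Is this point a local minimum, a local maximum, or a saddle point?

The Hessian is constant: H = [[4, 4, 2], [4, 8, 2], [2, 2, 6]].
Leading principal minors: Δ₁ = 4, Δ₂ = 16, Δ₃ = 80.
All leading minors are positive, so H is positive definite: a local minimum.

local minimum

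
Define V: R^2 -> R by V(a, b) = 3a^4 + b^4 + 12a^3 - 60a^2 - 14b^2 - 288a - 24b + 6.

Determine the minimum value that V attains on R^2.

-948

V(a,b) separates as P(a) + Q(b) + 6, so its minimum is min P + min Q + 6.
P'(a) = 12(a - 3)(a + 2)(a + 4) vanishes at a ∈ {-4, -2, 3}; Q'(b) = 4(b - 3)(b + 1)(b + 2) vanishes at b ∈ {-2, -1, 3}.
Local minima of P (where P''>0): P(-4)=192, P(3)=-837. Local minima of Q: Q(-2)=8, Q(3)=-117.
So the global minimum of V is P(3) + Q(3) + 6 = -837 − 117 + 6 = -948, attained at (3, 3).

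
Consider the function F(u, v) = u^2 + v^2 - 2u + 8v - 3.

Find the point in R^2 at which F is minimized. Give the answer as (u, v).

(1, -4)

F(u,v) separates as P(u) + Q(v) − 3, so its minimum is min P + min Q − 3.
P'(u) = 2u - 2 vanishes at u ∈ {1}; Q'(v) = 2v + 8 vanishes at v ∈ {-4}.
Local minima of P (where P''>0): P(1)=-1. Local minima of Q: Q(-4)=-16.
So the global minimum of F is P(1) + Q(-4) − 3 = -1 − 16 − 3 = -20, attained at (1, -4).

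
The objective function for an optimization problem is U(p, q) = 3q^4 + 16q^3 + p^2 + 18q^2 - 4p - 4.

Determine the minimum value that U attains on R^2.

U(p,q) separates as A(p) + B(q) − 4, so its minimum is min A + min B − 4.
A'(p) = 2p - 4 vanishes at p ∈ {2}; B'(q) = 12q(q + 1)(q + 3) vanishes at q ∈ {-3, -1, 0}.
Local minima of A (where A''>0): A(2)=-4. Local minima of B: B(-3)=-27, B(0)=0.
So the global minimum of U is A(2) + B(-3) − 4 = -4 − 27 − 4 = -35, attained at (2, -3).

-35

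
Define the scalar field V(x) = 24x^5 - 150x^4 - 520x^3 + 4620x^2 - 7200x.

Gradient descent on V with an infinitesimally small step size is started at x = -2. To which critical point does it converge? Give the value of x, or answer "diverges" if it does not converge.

1

V'(x) = 120(x - 5)(x - 3)(x - 1)(x + 4), so V'(-2) = -25200.
Gradient descent moves in the -V' direction, i.e. x is increasing.
The nearest critical point in that direction is x = 1, where V'' = 4800 > 0 (a local minimum). The iterate converges there.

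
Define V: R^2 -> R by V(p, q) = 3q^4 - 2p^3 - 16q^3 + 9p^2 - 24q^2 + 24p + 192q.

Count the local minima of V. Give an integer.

2

V separates as a function of p plus a function of q, so ∇V=0 decouples.
∂V/∂p = -6(p - 4)(p + 1) = 0 at p ∈ {-1, 4}; ∂V/∂q = 12(q - 4)(q - 2)(q + 2) = 0 at q ∈ {-2, 2, 4}.
The Hessian is diagonal: diag(V_pp, V_qq). Second derivatives: V_pp(-1)=30, V_pp(4)=-30; V_qq(-2)=288, V_qq(2)=-96, V_qq(4)=144.
Local minima occur where both diagonal entries positive: (-1, -2), (-1, 4). Count: 2.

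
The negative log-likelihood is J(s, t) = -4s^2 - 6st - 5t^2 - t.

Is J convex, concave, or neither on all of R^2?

J is quadratic, so its Hessian is the constant matrix H = [[-8, -6], [-6, -10]].
det(H) = 44, tr(H) = -18.
det(H) > 0 and tr(H) < 0, so H is negative definite everywhere: concave.

concave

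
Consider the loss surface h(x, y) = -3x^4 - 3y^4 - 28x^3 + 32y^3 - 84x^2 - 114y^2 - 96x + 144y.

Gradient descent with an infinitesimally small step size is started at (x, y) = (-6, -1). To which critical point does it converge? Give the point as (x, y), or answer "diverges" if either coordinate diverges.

h is separable, so gradient descent decouples: x follows -∂h/∂x, y follows -∂h/∂y.
∂h/∂x = -12(x + 1)(x + 2)(x + 4); at x=-6 this is 480, so x decreases.
∂h/∂y = -12(y - 4)(y - 3)(y - 1); at y=-1 this is 480, so y decreases.
The x-coordinate has no critical point in that direction and runs off to infinity.

diverges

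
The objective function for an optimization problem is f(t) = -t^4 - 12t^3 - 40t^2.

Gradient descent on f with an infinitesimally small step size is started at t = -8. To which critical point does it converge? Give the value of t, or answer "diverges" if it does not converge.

diverges

f'(t) = -4t(t + 4)(t + 5), so f'(-8) = 384.
Gradient descent moves in the -f' direction, i.e. t is decreasing.
There is no critical point below t=-8, and f' keeps the same sign, so the iterate runs off to −∞.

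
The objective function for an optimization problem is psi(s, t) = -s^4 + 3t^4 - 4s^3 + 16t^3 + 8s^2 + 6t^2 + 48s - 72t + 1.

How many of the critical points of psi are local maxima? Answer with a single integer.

2

psi separates as a function of s plus a function of t, so ∇psi=0 decouples.
∂psi/∂s = -4(s - 2)(s + 2)(s + 3) = 0 at s ∈ {-3, -2, 2}; ∂psi/∂t = 12(t - 1)(t + 2)(t + 3) = 0 at t ∈ {-3, -2, 1}.
The Hessian is diagonal: diag(psi_ss, psi_tt). Second derivatives: psi_ss(-3)=-20, psi_ss(-2)=16, psi_ss(2)=-80; psi_tt(-3)=48, psi_tt(-2)=-36, psi_tt(1)=144.
Local maxima occur where both diagonal entries negative: (-3, -2), (2, -2). Count: 2.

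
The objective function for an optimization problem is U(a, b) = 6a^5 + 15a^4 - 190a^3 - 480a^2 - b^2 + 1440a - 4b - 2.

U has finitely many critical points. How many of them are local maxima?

U separates as a function of a plus a function of b, so ∇U=0 decouples.
∂U/∂a = 30(a - 4)(a - 1)(a + 3)(a + 4) = 0 at a ∈ {-4, -3, 1, 4}; ∂U/∂b = -2(b + 2) = 0 at b ∈ {-2}.
The Hessian is diagonal: diag(U_aa, U_bb). Second derivatives: U_aa(-4)=-1200, U_aa(-3)=840, U_aa(1)=-1800, U_aa(4)=5040; U_bb(-2)=-2.
Local maxima occur where both diagonal entries negative: (-4, -2), (1, -2). Count: 2.

2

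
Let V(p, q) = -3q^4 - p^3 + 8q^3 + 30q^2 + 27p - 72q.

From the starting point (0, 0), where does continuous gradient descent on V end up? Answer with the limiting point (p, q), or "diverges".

V is separable, so gradient descent decouples: p follows -∂V/∂p, q follows -∂V/∂q.
∂V/∂p = -3(p - 3)(p + 3); at p=0 this is 27, so p decreases.
∂V/∂q = -12(q - 3)(q - 1)(q + 2); at q=0 this is -72, so q increases.
p converges to its nearest critical value -3 (a local min of the p-part); q converges to 1. The iterate converges to (-3, 1).

(-3, 1)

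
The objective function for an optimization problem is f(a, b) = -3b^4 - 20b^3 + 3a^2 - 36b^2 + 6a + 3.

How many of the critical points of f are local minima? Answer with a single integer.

1

f separates as a function of a plus a function of b, so ∇f=0 decouples.
∂f/∂a = 6(a + 1) = 0 at a ∈ {-1}; ∂f/∂b = -12b(b + 2)(b + 3) = 0 at b ∈ {-3, -2, 0}.
The Hessian is diagonal: diag(f_aa, f_bb). Second derivatives: f_aa(-1)=6; f_bb(-3)=-36, f_bb(-2)=24, f_bb(0)=-72.
Local minima occur where both diagonal entries positive: (-1, -2). Count: 1.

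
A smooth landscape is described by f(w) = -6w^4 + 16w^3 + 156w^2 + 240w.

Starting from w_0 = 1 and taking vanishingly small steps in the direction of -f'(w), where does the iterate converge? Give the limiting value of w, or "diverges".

f'(w) = -24(w - 5)(w + 1)(w + 2), so f'(1) = 576.
Gradient descent moves in the -f' direction, i.e. w is decreasing.
The nearest critical point in that direction is w = -1, where f'' = 144 > 0 (a local minimum). The iterate converges there.

-1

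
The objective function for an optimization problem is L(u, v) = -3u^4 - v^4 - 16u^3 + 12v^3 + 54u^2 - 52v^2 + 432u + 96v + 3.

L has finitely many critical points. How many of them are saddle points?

4

L separates as a function of u plus a function of v, so ∇L=0 decouples.
∂L/∂u = -12(u - 3)(u + 3)(u + 4) = 0 at u ∈ {-4, -3, 3}; ∂L/∂v = -4(v - 4)(v - 3)(v - 2) = 0 at v ∈ {2, 3, 4}.
The Hessian is diagonal: diag(L_uu, L_vv). Second derivatives: L_uu(-4)=-84, L_uu(-3)=72, L_uu(3)=-504; L_vv(2)=-8, L_vv(3)=4, L_vv(4)=-8.
Saddle points occur where the two diagonal entries have opposite signs: (-4, 3), (-3, 2), (-3, 4), (3, 3). Count: 4.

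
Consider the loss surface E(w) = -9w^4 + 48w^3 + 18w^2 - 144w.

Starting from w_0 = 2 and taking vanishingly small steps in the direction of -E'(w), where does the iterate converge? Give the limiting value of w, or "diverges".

E'(w) = -36(w - 4)(w - 1)(w + 1), so E'(2) = 216.
Gradient descent moves in the -E' direction, i.e. w is decreasing.
The nearest critical point in that direction is w = 1, where E'' = 216 > 0 (a local minimum). The iterate converges there.

1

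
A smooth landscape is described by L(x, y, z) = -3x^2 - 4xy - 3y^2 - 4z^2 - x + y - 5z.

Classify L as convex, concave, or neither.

concave

L is quadratic, so its Hessian is the constant matrix H = [[-6, -4, 0], [-4, -6, 0], [0, 0, -8]].
Leading principal minors: -6, 20, -160.
Signs alternate −, +, − ⇒ H ≺ 0 ⇒ concave.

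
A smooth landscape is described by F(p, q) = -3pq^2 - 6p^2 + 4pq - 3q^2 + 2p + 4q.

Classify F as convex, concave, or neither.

The term -3pq^2 is cubic, so the Hessian is not constant.
∂²F/∂q² = -6p - 6, which takes both signs as p varies (negative for sufficiently large p). A diagonal entry of the Hessian changing sign means the Hessian is neither positive- nor negative-semidefinite on all of R^2.

neither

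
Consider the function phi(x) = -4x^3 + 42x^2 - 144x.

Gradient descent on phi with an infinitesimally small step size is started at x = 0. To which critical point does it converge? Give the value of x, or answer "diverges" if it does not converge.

phi'(x) = -12(x - 4)(x - 3), so phi'(0) = -144.
Gradient descent moves in the -phi' direction, i.e. x is increasing.
The nearest critical point in that direction is x = 3, where phi'' = 12 > 0 (a local minimum). The iterate converges there.

3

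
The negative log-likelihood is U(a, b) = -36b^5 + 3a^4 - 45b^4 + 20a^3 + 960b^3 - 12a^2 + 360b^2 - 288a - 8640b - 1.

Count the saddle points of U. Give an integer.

U separates as a function of a plus a function of b, so ∇U=0 decouples.
∂U/∂a = 12(a - 2)(a + 3)(a + 4) = 0 at a ∈ {-4, -3, 2}; ∂U/∂b = -180(b - 3)(b - 2)(b + 2)(b + 4) = 0 at b ∈ {-4, -2, 2, 3}.
The Hessian is diagonal: diag(U_aa, U_bb). Second derivatives: U_aa(-4)=72, U_aa(-3)=-60, U_aa(2)=360; U_bb(-4)=15120, U_bb(-2)=-7200, U_bb(2)=4320, U_bb(3)=-6300.
Saddle points occur where the two diagonal entries have opposite signs: (-4, -2), (-4, 3), (-3, -4), (-3, 2), (2, -2), (2, 3). Count: 6.

6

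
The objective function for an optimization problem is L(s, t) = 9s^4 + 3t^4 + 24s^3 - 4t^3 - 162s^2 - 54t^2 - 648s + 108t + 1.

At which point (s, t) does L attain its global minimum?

L(s,t) separates as P(s) + Q(t) + 1, so its minimum is min P + min Q + 1.
P'(s) = 36(s - 3)(s + 2)(s + 3) vanishes at s ∈ {-3, -2, 3}; Q'(t) = 12(t - 3)(t - 1)(t + 3) vanishes at t ∈ {-3, 1, 3}.
Local minima of P (where P''>0): P(-3)=567, P(3)=-2025. Local minima of Q: Q(-3)=-459, Q(3)=-27.
So the global minimum of L is P(3) + Q(-3) + 1 = -2025 − 459 + 1 = -2483, attained at (3, -3).

(3, -3)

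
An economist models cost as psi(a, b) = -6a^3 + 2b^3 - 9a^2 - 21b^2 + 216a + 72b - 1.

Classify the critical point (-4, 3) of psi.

saddle point

The mixed partial ∂²psi/∂a∂b is 0, so the Hessian at any point is diag(psi_aa, psi_bb) = diag(-18(2a + 1), 6(2b - 7)).
At (-4, 3): H = diag(126, -6).
The eigenvalues have opposite signs, so H is indefinite: a saddle point.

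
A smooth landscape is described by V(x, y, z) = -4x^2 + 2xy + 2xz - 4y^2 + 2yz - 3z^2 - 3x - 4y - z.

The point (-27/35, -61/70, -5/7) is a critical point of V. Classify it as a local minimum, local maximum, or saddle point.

local maximum

The Hessian is constant: H = [[-8, 2, 2], [2, -8, 2], [2, 2, -6]].
Leading principal minors: Δ₁ = -8, Δ₂ = 60, Δ₃ = -280.
The minors alternate sign starting negative (−, +, −), so H is negative definite: a local maximum.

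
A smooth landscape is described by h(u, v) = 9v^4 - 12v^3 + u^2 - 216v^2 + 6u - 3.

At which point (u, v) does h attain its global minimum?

h(u,v) separates as P(u) + Q(v) − 3, so its minimum is min P + min Q − 3.
P'(u) = 2u + 6 vanishes at u ∈ {-3}; Q'(v) = 36v(v - 4)(v + 3) vanishes at v ∈ {-3, 0, 4}.
Local minima of P (where P''>0): P(-3)=-9. Local minima of Q: Q(-3)=-891, Q(4)=-1920.
So the global minimum of h is P(-3) + Q(4) − 3 = -9 − 1920 − 3 = -1932, attained at (-3, 4).

(-3, 4)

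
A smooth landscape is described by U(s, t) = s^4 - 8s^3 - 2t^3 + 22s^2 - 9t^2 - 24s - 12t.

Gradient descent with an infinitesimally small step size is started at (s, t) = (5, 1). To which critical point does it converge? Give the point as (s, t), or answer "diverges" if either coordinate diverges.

diverges

U is separable, so gradient descent decouples: s follows -∂U/∂s, t follows -∂U/∂t.
∂U/∂s = 4(s - 3)(s - 2)(s - 1); at s=5 this is 96, so s decreases.
∂U/∂t = -6(t + 1)(t + 2); at t=1 this is -36, so t increases.
The t-coordinate has no critical point in that direction and runs off to infinity.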